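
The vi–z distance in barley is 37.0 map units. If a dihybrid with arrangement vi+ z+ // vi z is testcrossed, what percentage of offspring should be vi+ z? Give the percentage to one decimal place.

A map distance of 37.0 map units corresponds to a recombination frequency of 0.370.
The F1 is vi+ z+ / vi z, so vi+ z is a recombinant gamete class with expected frequency r/2 = 0.370/2 = 0.1850.
That is 0.1850 = 18.5% of the progeny.

18.5%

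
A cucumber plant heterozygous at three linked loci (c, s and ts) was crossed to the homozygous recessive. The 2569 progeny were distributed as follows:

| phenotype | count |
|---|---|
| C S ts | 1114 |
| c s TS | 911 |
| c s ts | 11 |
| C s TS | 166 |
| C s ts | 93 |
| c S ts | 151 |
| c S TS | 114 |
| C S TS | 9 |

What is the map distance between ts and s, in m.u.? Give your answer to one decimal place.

The two most frequent reciprocal classes, c s TS and C S ts, are the parental types, so the F1 was c s TS / C S ts.
The two rarest classes, c s ts and C S TS, are the double crossovers. Comparing them with the parentals, only the ts allele has switched, so ts is the middle locus and the order is s – ts – c.
Crossovers in the s–ts interval produce the single-crossover classes c S TS and C s ts (114 + 93 = 207) plus the double crossovers (20).
RF(s–ts) = (207 + 20) / 2569 = 227/2569 = 0.0884 → 8.8 m.u.

8.8 m.u.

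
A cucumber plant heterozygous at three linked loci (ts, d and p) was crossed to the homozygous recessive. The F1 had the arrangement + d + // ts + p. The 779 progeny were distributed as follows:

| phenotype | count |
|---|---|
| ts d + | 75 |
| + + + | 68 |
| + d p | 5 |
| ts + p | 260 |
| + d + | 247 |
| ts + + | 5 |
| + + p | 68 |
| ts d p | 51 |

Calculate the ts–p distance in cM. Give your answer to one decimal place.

The two rarest classes, + d p and ts + +, are the double crossovers. Comparing them with the parentals, only the p allele has switched, so p is the middle locus and the order is d – p – ts.
Crossovers in the p–ts interval produce the single-crossover classes ts d + and + + p (75 + 68 = 143) plus the double crossovers (10).
RF(p–ts) = (143 + 10) / 779 = 153/779 = 0.1964 → 19.6 cM.

19.6 cM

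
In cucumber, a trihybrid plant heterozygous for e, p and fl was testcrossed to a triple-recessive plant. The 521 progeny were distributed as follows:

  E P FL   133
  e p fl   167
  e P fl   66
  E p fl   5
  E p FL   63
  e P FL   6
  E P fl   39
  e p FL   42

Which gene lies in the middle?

The two most frequent reciprocal classes, E P FL and e p fl, are the parental types, so the F1 was E P FL / e p fl.
The two rarest classes, e P FL and E p fl, are the double crossovers. Comparing them with the parentals, only the e allele has switched, so e is the middle locus and the order is p – e – fl.

e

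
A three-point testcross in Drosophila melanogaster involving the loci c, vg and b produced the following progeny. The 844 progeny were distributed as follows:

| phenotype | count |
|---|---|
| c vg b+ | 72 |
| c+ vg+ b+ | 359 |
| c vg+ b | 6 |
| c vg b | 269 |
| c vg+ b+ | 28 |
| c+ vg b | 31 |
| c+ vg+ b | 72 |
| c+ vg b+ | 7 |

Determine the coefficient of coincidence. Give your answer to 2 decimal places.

0.97

The two most frequent reciprocal classes, c+ vg+ b+ and c vg b, are the parental types, so the F1 was c+ vg+ b+ / c vg b.
The two rarest classes, c+ vg b+ and c vg+ b, are the double crossovers. Comparing them with the parentals, only the vg allele has switched, so vg is the middle locus and the order is c – vg – b.
c–vg: (59 + 13)/844 = 0.0853; vg–b: (144 + 13)/844 = 0.1860.
Expected DCO frequency = 0.0853 × 0.1860 ≈ 0.01587; observed = 13/844 ≈ 0.01540.
Coefficient of coincidence = 0.01540/0.01587 ≈ 0.97.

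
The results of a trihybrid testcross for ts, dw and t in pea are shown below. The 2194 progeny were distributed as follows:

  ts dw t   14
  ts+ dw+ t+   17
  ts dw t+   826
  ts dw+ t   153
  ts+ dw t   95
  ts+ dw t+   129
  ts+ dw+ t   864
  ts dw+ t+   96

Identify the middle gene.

The two most frequent reciprocal classes, ts dw t+ and ts+ dw+ t, are the parental types, so the F1 was ts dw t+ / ts+ dw+ t.
The two rarest classes, ts dw t and ts+ dw+ t+, are the double crossovers. Comparing them with the parentals, only the t allele has switched, so t is the middle locus and the order is ts – t – dw.

t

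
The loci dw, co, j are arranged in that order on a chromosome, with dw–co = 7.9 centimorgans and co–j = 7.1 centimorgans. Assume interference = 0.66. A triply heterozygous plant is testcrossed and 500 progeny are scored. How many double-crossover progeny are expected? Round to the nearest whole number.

1

Map distances give recombination frequencies of 0.079 and 0.071 for the two intervals.
With interference 0.66 (so coincidence = 0.34), expected double-crossover frequency = 0.079 × 0.071 × 0.34 = 0.00191.
Expected number = 0.00191 × 500 = 0.95 ≈ 1.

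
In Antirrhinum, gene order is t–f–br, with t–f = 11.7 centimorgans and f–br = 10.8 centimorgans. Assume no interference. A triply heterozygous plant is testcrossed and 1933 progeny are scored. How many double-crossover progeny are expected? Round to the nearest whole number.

24

Map distances give recombination frequencies of 0.117 and 0.108 for the two intervals.
With no interference, expected double-crossover frequency = 0.117 × 0.108 = 0.01264.
Expected number = 0.01264 × 1933 = 24.43 ≈ 24.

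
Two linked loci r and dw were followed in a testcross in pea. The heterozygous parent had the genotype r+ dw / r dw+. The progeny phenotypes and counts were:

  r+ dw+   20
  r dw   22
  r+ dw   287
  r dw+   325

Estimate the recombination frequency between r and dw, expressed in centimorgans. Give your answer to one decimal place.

The recombinant classes are r+ dw+ and r dw: 20 + 22 = 42.
Recombination frequency = 42/654 = 0.0642 ≈ 6.4%, i.e. 6.4 centimorgans.

6.4 centimorgans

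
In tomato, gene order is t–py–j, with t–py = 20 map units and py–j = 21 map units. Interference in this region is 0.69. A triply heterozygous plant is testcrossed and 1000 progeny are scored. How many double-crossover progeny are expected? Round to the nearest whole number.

Map distances give recombination frequencies of 0.200 and 0.210 for the two intervals.
With interference 0.69 (so coincidence = 0.31), expected double-crossover frequency = 0.200 × 0.210 × 0.31 = 0.01302.
Expected number = 0.01302 × 1000 = 13.02 ≈ 13.

13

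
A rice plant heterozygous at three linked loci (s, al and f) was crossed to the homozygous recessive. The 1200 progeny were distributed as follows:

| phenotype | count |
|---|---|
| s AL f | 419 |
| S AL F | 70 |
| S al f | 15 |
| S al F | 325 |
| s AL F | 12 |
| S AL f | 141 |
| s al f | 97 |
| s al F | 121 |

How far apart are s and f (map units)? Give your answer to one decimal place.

The two most frequent reciprocal classes, S al F and s AL f, are the parental types, so the F1 was S al F / s AL f.
The two rarest classes, S al f and s AL F, are the double crossovers. Comparing them with the parentals, only the f allele has switched, so f is the middle locus and the order is s – f – al.
Crossovers in the s–f interval produce the single-crossover classes s al F and S AL f (121 + 141 = 262) plus the double crossovers (27).
RF(s–f) = (262 + 27) / 1200 = 289/1200 = 0.2408 → 24.1 map units.

24.1 map units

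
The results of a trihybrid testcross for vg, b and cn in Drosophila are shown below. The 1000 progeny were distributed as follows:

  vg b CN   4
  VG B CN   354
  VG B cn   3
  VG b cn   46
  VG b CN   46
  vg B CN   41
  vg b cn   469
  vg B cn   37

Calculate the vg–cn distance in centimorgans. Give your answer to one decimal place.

9.4 centimorgans

The two most frequent reciprocal classes, VG B CN and vg b cn, are the parental types, so the F1 was VG B CN / vg b cn.
The two rarest classes, VG B cn and vg b CN, are the double crossovers. Comparing them with the parentals, only the cn allele has switched, so cn is the middle locus and the order is vg – cn – b.
Crossovers in the vg–cn interval produce the single-crossover classes vg B CN and VG b cn (41 + 46 = 87) plus the double crossovers (7).
RF(vg–cn) = (87 + 7) / 1000 = 94/1000 = 0.0940 → 9.4 centimorgans.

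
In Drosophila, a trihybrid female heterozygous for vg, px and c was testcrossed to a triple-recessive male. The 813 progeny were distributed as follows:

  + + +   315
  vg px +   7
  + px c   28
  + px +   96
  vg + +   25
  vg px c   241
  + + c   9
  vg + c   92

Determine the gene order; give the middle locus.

The two most frequent reciprocal classes, + + + and vg px c, are the parental types, so the F1 was + + + / vg px c.
The two rarest classes, + + c and vg px +, are the double crossovers. Comparing them with the parentals, only the c allele has switched, so c is the middle locus and the order is vg – c – px.

c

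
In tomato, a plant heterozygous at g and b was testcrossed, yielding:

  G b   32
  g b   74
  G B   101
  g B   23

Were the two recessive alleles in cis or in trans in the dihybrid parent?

The two most frequent classes are G B (101) and g b (74); these are the parental (non-recombinant) types.
So the F1 carried G B on one chromosome and g b on the other — the recessive alleles are on the same chromosome (cis / coupling).

cis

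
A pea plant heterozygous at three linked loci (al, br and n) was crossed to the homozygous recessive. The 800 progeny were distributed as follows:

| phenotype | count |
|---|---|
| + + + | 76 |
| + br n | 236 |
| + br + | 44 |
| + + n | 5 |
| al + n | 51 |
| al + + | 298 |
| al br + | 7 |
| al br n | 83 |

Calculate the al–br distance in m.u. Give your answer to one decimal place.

The two most frequent reciprocal classes, + br n and al + +, are the parental types, so the F1 was + br n / al + +.
The two rarest classes, + + n and al br +, are the double crossovers. Comparing them with the parentals, only the br allele has switched, so br is the middle locus and the order is n – br – al.
Crossovers in the br–al interval produce the single-crossover classes al br n and + + + (83 + 76 = 159) plus the double crossovers (12).
RF(br–al) = (159 + 12) / 800 = 171/800 = 0.2137 → 21.4 m.u.

21.4 m.u.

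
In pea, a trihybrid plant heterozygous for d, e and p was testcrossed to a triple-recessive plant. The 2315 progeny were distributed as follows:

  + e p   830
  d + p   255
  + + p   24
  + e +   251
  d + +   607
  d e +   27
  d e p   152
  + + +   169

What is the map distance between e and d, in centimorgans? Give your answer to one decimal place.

16.1 centimorgans

The two most frequent reciprocal classes, d + + and + e p, are the parental types, so the F1 was d + + / + e p.
The two rarest classes, d e + and + + p, are the double crossovers. Comparing them with the parentals, only the e allele has switched, so e is the middle locus and the order is p – e – d.
Crossovers in the e–d interval produce the single-crossover classes + + + and d e p (169 + 152 = 321) plus the double crossovers (51).
RF(e–d) = (321 + 51) / 2315 = 372/2315 = 0.1607 → 16.1 centimorgans.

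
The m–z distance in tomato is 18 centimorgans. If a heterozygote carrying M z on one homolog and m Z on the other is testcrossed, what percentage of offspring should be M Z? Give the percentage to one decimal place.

A map distance of 18 centimorgans corresponds to a recombination frequency of 0.180.
The F1 is M z / m Z, so M Z is a recombinant gamete class with expected frequency r/2 = 0.180/2 = 0.0900.
That is 0.0900 = 9.0% of the progeny.

9.0%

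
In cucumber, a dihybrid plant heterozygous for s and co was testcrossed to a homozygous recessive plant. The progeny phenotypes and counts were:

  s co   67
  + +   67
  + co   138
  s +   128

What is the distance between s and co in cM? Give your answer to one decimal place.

The two most frequent classes, + co (138) and s + (128), are the parental types, so the F1 was + co / s +.
The recombinant classes are + + and s co: 67 + 67 = 134.
Recombination frequency = 134/400 = 0.3350 ≈ 33.5%, i.e. 33.5 cM.

33.5 cM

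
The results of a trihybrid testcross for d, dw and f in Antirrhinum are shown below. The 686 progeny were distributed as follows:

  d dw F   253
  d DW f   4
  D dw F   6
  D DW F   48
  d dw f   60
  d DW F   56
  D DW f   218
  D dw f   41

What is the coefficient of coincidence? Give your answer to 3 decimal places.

The two most frequent reciprocal classes, d dw F and D DW f, are the parental types, so the F1 was d dw F / D DW f.
The two rarest classes, D dw F and d DW f, are the double crossovers. Comparing them with the parentals, only the d allele has switched, so d is the middle locus and the order is dw – d – f.
dw–d: (97 + 10)/686 = 0.1560; d–f: (108 + 10)/686 = 0.1720.
Expected DCO frequency = 0.1560 × 0.1720 ≈ 0.02683; observed = 10/686 ≈ 0.01458.
Coefficient of coincidence = 0.01458/0.02683 ≈ 0.543.

0.543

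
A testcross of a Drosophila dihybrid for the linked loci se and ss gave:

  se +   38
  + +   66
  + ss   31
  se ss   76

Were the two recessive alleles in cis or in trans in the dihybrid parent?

The two most frequent classes are + + (66) and se ss (76); these are the parental (non-recombinant) types.
So the F1 carried + + on one chromosome and se ss on the other — the recessive alleles are on the same chromosome (cis / coupling).

cis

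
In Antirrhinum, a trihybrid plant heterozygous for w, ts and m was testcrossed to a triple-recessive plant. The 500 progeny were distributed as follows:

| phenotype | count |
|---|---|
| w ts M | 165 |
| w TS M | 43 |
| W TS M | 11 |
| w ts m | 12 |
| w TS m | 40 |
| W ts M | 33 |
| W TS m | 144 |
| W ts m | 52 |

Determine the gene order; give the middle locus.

m

The two most frequent reciprocal classes, W TS m and w ts M, are the parental types, so the F1 was W TS m / w ts M.
The two rarest classes, W TS M and w ts m, are the double crossovers. Comparing them with the parentals, only the m allele has switched, so m is the middle locus and the order is w – m – ts.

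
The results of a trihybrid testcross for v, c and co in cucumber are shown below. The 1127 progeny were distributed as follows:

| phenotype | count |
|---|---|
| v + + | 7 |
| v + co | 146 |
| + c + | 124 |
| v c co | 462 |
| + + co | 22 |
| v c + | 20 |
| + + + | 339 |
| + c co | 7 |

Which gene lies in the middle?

The two most frequent reciprocal classes, + + + and v c co, are the parental types, so the F1 was + + + / v c co.
The two rarest classes, v + + and + c co, are the double crossovers. Comparing them with the parentals, only the v allele has switched, so v is the middle locus and the order is c – v – co.

v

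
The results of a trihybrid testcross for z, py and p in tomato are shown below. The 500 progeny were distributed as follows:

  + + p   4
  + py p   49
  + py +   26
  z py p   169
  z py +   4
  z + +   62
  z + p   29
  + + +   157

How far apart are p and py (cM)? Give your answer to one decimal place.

12.6 cM

The two most frequent reciprocal classes, + + + and z py p, are the parental types, so the F1 was + + + / z py p.
The two rarest classes, + + p and z py +, are the double crossovers. Comparing them with the parentals, only the p allele has switched, so p is the middle locus and the order is z – p – py.
Crossovers in the p–py interval produce the single-crossover classes + py + and z + p (26 + 29 = 55) plus the double crossovers (8).
RF(p–py) = (55 + 8) / 500 = 63/500 = 0.1260 → 12.6 cM.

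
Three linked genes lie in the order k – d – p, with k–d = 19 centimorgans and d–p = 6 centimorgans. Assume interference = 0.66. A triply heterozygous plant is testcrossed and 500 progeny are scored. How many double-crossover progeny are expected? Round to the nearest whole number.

2

Map distances give recombination frequencies of 0.190 and 0.060 for the two intervals.
With interference 0.66 (so coincidence = 0.34), expected double-crossover frequency = 0.190 × 0.060 × 0.34 = 0.00388.
Expected number = 0.00388 × 500 = 1.94 ≈ 2.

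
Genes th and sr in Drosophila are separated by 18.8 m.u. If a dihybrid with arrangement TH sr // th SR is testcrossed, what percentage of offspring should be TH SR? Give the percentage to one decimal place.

9.4%

A map distance of 18.8 m.u. corresponds to a recombination frequency of 0.188.
The F1 is TH sr / th SR, so TH SR is a recombinant gamete class with expected frequency r/2 = 0.188/2 = 0.0940.
That is 0.0940 = 9.4% of the progeny.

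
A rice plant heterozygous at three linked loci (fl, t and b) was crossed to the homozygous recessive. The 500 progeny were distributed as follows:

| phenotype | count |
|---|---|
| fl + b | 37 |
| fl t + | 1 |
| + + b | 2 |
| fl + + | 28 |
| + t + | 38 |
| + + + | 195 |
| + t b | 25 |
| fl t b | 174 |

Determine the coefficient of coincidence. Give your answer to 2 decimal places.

0.34

The two most frequent reciprocal classes, + + + and fl t b, are the parental types, so the F1 was + + + / fl t b.
The two rarest classes, + + b and fl t +, are the double crossovers. Comparing them with the parentals, only the b allele has switched, so b is the middle locus and the order is t – b – fl.
t–b: (75 + 3)/500 = 0.1560; b–fl: (53 + 3)/500 = 0.1120.
Expected DCO frequency = 0.1560 × 0.1120 ≈ 0.01747; observed = 3/500 ≈ 0.00600.
Coefficient of coincidence = 0.00600/0.01747 ≈ 0.34.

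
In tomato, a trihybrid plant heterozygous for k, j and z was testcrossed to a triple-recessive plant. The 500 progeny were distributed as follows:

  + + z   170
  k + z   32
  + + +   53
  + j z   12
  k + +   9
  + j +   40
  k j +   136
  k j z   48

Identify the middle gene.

j

The two most frequent reciprocal classes, + + z and k j +, are the parental types, so the F1 was + + z / k j +.
The two rarest classes, + j z and k + +, are the double crossovers. Comparing them with the parentals, only the j allele has switched, so j is the middle locus and the order is z – j – k.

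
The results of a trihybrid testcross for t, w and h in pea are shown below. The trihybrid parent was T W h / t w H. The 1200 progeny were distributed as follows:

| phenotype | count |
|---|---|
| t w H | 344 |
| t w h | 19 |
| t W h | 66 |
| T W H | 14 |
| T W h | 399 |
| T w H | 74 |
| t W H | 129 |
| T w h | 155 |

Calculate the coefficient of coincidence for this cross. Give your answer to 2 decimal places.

The two rarest classes, T W H and t w h, are the double crossovers. Comparing them with the parentals, only the h allele has switched, so h is the middle locus and the order is t – h – w.
t–h: (140 + 33)/1200 = 0.1442; h–w: (284 + 33)/1200 = 0.2642.
Expected DCO frequency = 0.1442 × 0.2642 ≈ 0.03810; observed = 33/1200 ≈ 0.02750.
Coefficient of coincidence = 0.02750/0.03810 ≈ 0.72.

0.72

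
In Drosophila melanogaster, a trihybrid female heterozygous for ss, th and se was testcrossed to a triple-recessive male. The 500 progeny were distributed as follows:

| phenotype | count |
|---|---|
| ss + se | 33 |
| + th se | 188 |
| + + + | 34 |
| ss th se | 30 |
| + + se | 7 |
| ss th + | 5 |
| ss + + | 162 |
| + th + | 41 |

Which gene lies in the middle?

The two most frequent reciprocal classes, ss + + and + th se, are the parental types, so the F1 was ss + + / + th se.
The two rarest classes, ss th + and + + se, are the double crossovers. Comparing them with the parentals, only the th allele has switched, so th is the middle locus and the order is ss – th – se.

th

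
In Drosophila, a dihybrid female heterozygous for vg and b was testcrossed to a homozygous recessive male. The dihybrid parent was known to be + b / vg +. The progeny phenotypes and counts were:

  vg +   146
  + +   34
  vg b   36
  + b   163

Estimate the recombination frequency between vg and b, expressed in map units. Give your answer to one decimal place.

The recombinant classes are + + and vg b: 34 + 36 = 70.
Recombination frequency = 70/379 = 0.1847 ≈ 18.5%, i.e. 18.5 map units.

18.5 map units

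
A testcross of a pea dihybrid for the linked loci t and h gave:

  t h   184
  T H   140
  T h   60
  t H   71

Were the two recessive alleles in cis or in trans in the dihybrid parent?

The two most frequent classes are T H (140) and t h (184); these are the parental (non-recombinant) types.
So the F1 carried T H on one chromosome and t h on the other — the recessive alleles are on the same chromosome (cis / coupling).

cis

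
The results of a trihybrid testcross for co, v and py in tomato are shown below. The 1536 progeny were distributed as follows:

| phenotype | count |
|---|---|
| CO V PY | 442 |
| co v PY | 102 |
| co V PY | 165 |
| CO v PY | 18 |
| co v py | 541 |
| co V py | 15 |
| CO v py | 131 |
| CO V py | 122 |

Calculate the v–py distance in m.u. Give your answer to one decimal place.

The two most frequent reciprocal classes, co v py and CO V PY, are the parental types, so the F1 was co v py / CO V PY.
The two rarest classes, co V py and CO v PY, are the double crossovers. Comparing them with the parentals, only the v allele has switched, so v is the middle locus and the order is py – v – co.
Crossovers in the py–v interval produce the single-crossover classes co v PY and CO V py (102 + 122 = 224) plus the double crossovers (33).
RF(py–v) = (224 + 33) / 1536 = 257/1536 = 0.1673 → 16.7 m.u.

16.7 m.u.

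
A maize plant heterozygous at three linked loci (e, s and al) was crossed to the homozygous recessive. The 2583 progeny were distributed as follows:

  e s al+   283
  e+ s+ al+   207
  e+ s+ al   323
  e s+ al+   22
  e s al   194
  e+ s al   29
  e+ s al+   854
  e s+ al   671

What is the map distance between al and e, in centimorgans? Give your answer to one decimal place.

The two most frequent reciprocal classes, e s+ al and e+ s al+, are the parental types, so the F1 was e s+ al / e+ s al+.
The two rarest classes, e s+ al+ and e+ s al, are the double crossovers. Comparing them with the parentals, only the al allele has switched, so al is the middle locus and the order is s – al – e.
Crossovers in the al–e interval produce the single-crossover classes e+ s+ al and e s al+ (323 + 283 = 606) plus the double crossovers (51).
RF(al–e) = (606 + 51) / 2583 = 657/2583 = 0.2544 → 25.4 centimorgans.

25.4 centimorgans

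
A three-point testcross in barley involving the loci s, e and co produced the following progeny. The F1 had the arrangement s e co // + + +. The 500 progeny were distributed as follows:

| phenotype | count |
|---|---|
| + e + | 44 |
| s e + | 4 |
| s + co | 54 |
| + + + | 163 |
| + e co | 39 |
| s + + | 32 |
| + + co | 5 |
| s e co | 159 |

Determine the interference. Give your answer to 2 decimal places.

0.47

The two rarest classes, s e + and + + co, are the double crossovers. Comparing them with the parentals, only the co allele has switched, so co is the middle locus and the order is e – co – s.
e–co: (98 + 9)/500 = 0.2140; co–s: (71 + 9)/500 = 0.1600.
Expected DCO frequency = 0.2140 × 0.1600 ≈ 0.03424; observed = 9/500 ≈ 0.01800.
Coefficient of coincidence = 0.01800/0.03424 ≈ 0.53; interference = 1 − 0.53 = 0.47.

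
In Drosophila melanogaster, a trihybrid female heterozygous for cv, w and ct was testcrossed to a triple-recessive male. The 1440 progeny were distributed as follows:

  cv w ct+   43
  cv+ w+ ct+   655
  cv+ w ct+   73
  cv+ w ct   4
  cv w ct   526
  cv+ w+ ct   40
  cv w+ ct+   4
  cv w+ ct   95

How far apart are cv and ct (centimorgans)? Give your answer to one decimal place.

The two most frequent reciprocal classes, cv w ct and cv+ w+ ct+, are the parental types, so the F1 was cv w ct / cv+ w+ ct+.
The two rarest classes, cv+ w ct and cv w+ ct+, are the double crossovers. Comparing them with the parentals, only the cv allele has switched, so cv is the middle locus and the order is ct – cv – w.
Crossovers in the ct–cv interval produce the single-crossover classes cv w ct+ and cv+ w+ ct (43 + 40 = 83) plus the double crossovers (8).
RF(ct–cv) = (83 + 8) / 1440 = 91/1440 = 0.0632 → 6.3 centimorgans.

6.3 centimorgans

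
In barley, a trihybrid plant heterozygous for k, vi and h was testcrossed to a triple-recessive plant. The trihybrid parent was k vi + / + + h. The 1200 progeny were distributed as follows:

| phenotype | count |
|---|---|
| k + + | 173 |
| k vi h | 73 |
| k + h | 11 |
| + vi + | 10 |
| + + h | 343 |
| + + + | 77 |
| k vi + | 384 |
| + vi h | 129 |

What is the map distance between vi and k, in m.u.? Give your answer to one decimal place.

26.9 m.u.

The two rarest classes, + vi + and k + h, are the double crossovers. Comparing them with the parentals, only the k allele has switched, so k is the middle locus and the order is vi – k – h.
Crossovers in the vi–k interval produce the single-crossover classes k + + and + vi h (173 + 129 = 302) plus the double crossovers (21).
RF(vi–k) = (302 + 21) / 1200 = 323/1200 = 0.2692 → 26.9 m.u.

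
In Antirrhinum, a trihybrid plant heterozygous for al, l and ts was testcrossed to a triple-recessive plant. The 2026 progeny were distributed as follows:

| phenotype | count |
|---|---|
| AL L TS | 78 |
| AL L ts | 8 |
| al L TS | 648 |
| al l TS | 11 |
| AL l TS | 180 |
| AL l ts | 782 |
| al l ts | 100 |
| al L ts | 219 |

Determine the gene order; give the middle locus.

l

The two most frequent reciprocal classes, AL l ts and al L TS, are the parental types, so the F1 was AL l ts / al L TS.
The two rarest classes, AL L ts and al l TS, are the double crossovers. Comparing them with the parentals, only the l allele has switched, so l is the middle locus and the order is al – l – ts.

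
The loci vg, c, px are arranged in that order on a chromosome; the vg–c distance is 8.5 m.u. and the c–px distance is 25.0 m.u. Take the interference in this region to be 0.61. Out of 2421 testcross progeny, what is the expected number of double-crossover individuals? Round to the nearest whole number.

20

Map distances give recombination frequencies of 0.085 and 0.250 for the two intervals.
With interference 0.61 (so coincidence = 0.39), expected double-crossover frequency = 0.085 × 0.250 × 0.39 = 0.00829.
Expected number = 0.00829 × 2421 = 20.06 ≈ 20.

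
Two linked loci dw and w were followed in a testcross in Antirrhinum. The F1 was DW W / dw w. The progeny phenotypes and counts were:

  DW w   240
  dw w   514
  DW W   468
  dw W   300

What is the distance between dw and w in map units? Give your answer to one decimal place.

The recombinant classes are DW w and dw W: 240 + 300 = 540.
Recombination frequency = 540/1522 = 0.3548 ≈ 35.5%, i.e. 35.5 map units.

35.5 map units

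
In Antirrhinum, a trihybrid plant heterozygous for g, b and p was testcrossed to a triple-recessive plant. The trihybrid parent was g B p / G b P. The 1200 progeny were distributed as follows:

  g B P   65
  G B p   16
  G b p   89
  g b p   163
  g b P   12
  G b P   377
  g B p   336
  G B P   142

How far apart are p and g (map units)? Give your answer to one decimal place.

15.2 map units

The two rarest classes, G B p and g b P, are the double crossovers. Comparing them with the parentals, only the g allele has switched, so g is the middle locus and the order is p – g – b.
Crossovers in the p–g interval produce the single-crossover classes g B P and G b p (65 + 89 = 154) plus the double crossovers (28).
RF(p–g) = (154 + 28) / 1200 = 182/1200 = 0.1517 → 15.2 map units.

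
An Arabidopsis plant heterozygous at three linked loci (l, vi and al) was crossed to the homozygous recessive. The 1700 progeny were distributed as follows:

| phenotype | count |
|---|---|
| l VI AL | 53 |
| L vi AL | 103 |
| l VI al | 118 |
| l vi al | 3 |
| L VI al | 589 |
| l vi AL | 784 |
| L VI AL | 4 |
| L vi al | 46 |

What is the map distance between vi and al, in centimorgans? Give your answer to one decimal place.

The two most frequent reciprocal classes, l vi AL and L VI al, are the parental types, so the F1 was l vi AL / L VI al.
The two rarest classes, l vi al and L VI AL, are the double crossovers. Comparing them with the parentals, only the al allele has switched, so al is the middle locus and the order is l – al – vi.
Crossovers in the al–vi interval produce the single-crossover classes l VI AL and L vi al (53 + 46 = 99) plus the double crossovers (7).
RF(al–vi) = (99 + 7) / 1700 = 106/1700 = 0.0624 → 6.2 centimorgans.

6.2 centimorgans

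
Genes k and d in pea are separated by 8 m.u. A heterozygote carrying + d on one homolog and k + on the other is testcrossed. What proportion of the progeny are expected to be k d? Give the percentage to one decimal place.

4.0%

A map distance of 8 m.u. corresponds to a recombination frequency of 0.080.
The F1 is + d / k +, so k d is a recombinant gamete class with expected frequency r/2 = 0.080/2 = 0.0400.
That is 0.0400 = 4.0% of the progeny.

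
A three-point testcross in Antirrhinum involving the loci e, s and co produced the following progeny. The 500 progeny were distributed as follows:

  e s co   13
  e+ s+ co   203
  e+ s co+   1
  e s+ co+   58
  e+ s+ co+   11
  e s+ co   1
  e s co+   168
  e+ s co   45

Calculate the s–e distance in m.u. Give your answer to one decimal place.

The two most frequent reciprocal classes, e s co+ and e+ s+ co, are the parental types, so the F1 was e s co+ / e+ s+ co.
The two rarest classes, e+ s co+ and e s+ co, are the double crossovers. Comparing them with the parentals, only the e allele has switched, so e is the middle locus and the order is s – e – co.
Crossovers in the s–e interval produce the single-crossover classes e s+ co+ and e+ s co (58 + 45 = 103) plus the double crossovers (2).
RF(s–e) = (103 + 2) / 500 = 105/500 = 0.2100 → 21.0 m.u.

21.0 m.u.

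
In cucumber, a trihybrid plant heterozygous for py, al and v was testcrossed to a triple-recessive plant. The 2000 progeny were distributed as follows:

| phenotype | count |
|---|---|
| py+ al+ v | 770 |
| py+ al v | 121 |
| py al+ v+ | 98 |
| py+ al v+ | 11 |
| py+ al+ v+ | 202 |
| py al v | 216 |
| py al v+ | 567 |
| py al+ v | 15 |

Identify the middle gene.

py

The two most frequent reciprocal classes, py al v+ and py+ al+ v, are the parental types, so the F1 was py al v+ / py+ al+ v.
The two rarest classes, py+ al v+ and py al+ v, are the double crossovers. Comparing them with the parentals, only the py allele has switched, so py is the middle locus and the order is v – py – al.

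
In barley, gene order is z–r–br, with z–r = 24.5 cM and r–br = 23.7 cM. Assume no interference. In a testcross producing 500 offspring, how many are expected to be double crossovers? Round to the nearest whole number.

Map distances give recombination frequencies of 0.245 and 0.237 for the two intervals.
With no interference, expected double-crossover frequency = 0.245 × 0.237 = 0.05806.
Expected number = 0.05806 × 500 = 29.03 ≈ 29.

29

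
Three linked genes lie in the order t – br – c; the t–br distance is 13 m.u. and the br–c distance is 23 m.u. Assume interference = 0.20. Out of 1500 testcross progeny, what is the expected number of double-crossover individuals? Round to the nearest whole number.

Map distances give recombination frequencies of 0.130 and 0.230 for the two intervals.
With interference 0.20 (so coincidence = 0.80), expected double-crossover frequency = 0.130 × 0.230 × 0.80 = 0.02392.
Expected number = 0.02392 × 1500 = 35.88 ≈ 36.

36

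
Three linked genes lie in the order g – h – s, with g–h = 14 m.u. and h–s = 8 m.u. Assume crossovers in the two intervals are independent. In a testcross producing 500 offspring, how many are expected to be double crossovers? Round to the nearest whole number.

6

Map distances give recombination frequencies of 0.140 and 0.080 for the two intervals.
With no interference, expected double-crossover frequency = 0.140 × 0.080 = 0.01120.
Expected number = 0.01120 × 500 = 5.60 ≈ 6.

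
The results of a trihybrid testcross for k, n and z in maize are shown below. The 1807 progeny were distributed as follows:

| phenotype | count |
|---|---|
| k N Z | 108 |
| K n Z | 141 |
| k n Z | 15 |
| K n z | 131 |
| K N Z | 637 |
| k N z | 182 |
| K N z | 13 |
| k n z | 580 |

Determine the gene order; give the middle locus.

The two most frequent reciprocal classes, k n z and K N Z, are the parental types, so the F1 was k n z / K N Z.
The two rarest classes, k n Z and K N z, are the double crossovers. Comparing them with the parentals, only the z allele has switched, so z is the middle locus and the order is n – z – k.

z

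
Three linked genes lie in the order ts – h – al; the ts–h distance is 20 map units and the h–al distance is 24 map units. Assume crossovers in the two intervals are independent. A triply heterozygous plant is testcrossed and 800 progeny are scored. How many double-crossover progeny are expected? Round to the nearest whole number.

Map distances give recombination frequencies of 0.200 and 0.240 for the two intervals.
With no interference, expected double-crossover frequency = 0.200 × 0.240 = 0.04800.
Expected number = 0.04800 × 800 = 38.40 ≈ 38.

38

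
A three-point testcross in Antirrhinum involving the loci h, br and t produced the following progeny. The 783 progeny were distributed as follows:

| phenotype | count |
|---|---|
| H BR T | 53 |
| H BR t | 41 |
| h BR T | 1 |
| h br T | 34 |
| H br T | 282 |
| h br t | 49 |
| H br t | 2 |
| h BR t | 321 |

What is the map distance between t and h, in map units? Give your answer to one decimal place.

10.0 map units

The two most frequent reciprocal classes, h BR t and H br T, are the parental types, so the F1 was h BR t / H br T.
The two rarest classes, h BR T and H br t, are the double crossovers. Comparing them with the parentals, only the t allele has switched, so t is the middle locus and the order is h – t – br.
Crossovers in the h–t interval produce the single-crossover classes H BR t and h br T (41 + 34 = 75) plus the double crossovers (3).
RF(h–t) = (75 + 3) / 783 = 78/783 = 0.0996 → 10.0 map units.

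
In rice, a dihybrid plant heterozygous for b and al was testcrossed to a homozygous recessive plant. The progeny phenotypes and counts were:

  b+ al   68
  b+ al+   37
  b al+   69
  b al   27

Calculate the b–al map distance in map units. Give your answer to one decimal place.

The two most frequent classes, b+ al (68) and b al+ (69), are the parental types, so the F1 was b+ al / b al+.
The recombinant classes are b+ al+ and b al: 37 + 27 = 64.
Recombination frequency = 64/201 = 0.3184 ≈ 31.8%, i.e. 31.8 map units.

31.8 map units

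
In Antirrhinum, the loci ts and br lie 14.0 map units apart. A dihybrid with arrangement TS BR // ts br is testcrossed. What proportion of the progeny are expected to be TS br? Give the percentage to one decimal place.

7.0%

A map distance of 14.0 map units corresponds to a recombination frequency of 0.140.
The F1 is TS BR / ts br, so TS br is a recombinant gamete class with expected frequency r/2 = 0.140/2 = 0.0700.
That is 0.0700 = 7.0% of the progeny.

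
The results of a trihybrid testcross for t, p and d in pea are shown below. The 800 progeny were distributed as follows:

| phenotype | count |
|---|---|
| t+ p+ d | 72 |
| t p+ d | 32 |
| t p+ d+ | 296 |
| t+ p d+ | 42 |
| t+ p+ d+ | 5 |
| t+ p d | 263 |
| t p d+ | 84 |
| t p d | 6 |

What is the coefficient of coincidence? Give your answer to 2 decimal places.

The two most frequent reciprocal classes, t+ p d and t p+ d+, are the parental types, so the F1 was t+ p d / t p+ d+.
The two rarest classes, t p d and t+ p+ d+, are the double crossovers. Comparing them with the parentals, only the t allele has switched, so t is the middle locus and the order is d – t – p.
d–t: (74 + 11)/800 = 0.1062; t–p: (156 + 11)/800 = 0.2087.
Expected DCO frequency = 0.1062 × 0.2087 ≈ 0.02216; observed = 11/800 ≈ 0.01375.
Coefficient of coincidence = 0.01375/0.02216 ≈ 0.62.

0.62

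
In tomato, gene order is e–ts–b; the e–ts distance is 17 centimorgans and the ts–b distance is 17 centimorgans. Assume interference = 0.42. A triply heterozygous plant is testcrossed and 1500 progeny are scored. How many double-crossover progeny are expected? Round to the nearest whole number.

25

Map distances give recombination frequencies of 0.170 and 0.170 for the two intervals.
With interference 0.42 (so coincidence = 0.58), expected double-crossover frequency = 0.170 × 0.170 × 0.58 = 0.01676.
Expected number = 0.01676 × 1500 = 25.14 ≈ 25.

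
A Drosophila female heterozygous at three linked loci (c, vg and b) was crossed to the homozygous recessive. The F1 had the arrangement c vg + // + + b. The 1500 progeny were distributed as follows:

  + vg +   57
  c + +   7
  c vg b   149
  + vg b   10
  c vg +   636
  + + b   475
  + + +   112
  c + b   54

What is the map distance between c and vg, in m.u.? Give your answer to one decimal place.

8.5 m.u.

The two rarest classes, c + + and + vg b, are the double crossovers. Comparing them with the parentals, only the vg allele has switched, so vg is the middle locus and the order is c – vg – b.
Crossovers in the c–vg interval produce the single-crossover classes + vg + and c + b (57 + 54 = 111) plus the double crossovers (17).
RF(c–vg) = (111 + 17) / 1500 = 128/1500 = 0.0853 → 8.5 m.u.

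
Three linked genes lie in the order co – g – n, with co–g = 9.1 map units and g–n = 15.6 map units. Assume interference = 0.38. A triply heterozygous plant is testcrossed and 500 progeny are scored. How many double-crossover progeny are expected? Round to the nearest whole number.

4

Map distances give recombination frequencies of 0.091 and 0.156 for the two intervals.
With interference 0.38 (so coincidence = 0.62), expected double-crossover frequency = 0.091 × 0.156 × 0.62 = 0.00880.
Expected number = 0.00880 × 500 = 4.40 ≈ 4.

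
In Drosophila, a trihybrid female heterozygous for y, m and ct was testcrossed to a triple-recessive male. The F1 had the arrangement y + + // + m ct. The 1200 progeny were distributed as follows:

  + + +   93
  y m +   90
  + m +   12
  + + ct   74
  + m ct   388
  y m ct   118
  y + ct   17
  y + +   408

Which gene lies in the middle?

ct

The two rarest classes, y + ct and + m +, are the double crossovers. Comparing them with the parentals, only the ct allele has switched, so ct is the middle locus and the order is m – ct – y.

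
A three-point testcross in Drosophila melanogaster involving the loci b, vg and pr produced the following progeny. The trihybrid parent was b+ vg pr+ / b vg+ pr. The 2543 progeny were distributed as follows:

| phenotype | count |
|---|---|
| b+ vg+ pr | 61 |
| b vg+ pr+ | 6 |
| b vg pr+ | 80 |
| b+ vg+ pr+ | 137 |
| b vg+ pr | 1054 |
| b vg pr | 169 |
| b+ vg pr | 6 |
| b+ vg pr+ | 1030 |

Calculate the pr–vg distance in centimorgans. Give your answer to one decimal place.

12.5 centimorgans

The two rarest classes, b+ vg pr and b vg+ pr+, are the double crossovers. Comparing them with the parentals, only the pr allele has switched, so pr is the middle locus and the order is b – pr – vg.
Crossovers in the pr–vg interval produce the single-crossover classes b+ vg+ pr+ and b vg pr (137 + 169 = 306) plus the double crossovers (12).
RF(pr–vg) = (306 + 12) / 2543 = 318/2543 = 0.1250 → 12.5 centimorgans.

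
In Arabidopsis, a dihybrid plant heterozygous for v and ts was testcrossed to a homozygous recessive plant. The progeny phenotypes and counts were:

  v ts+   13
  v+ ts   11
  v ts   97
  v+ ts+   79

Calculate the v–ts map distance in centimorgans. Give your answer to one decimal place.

The two most frequent classes, v+ ts+ (79) and v ts (97), are the parental types, so the F1 was v+ ts+ / v ts.
The recombinant classes are v+ ts and v ts+: 11 + 13 = 24.
Recombination frequency = 24/200 = 0.1200 ≈ 12.0%, i.e. 12.0 centimorgans.

12.0 centimorgans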